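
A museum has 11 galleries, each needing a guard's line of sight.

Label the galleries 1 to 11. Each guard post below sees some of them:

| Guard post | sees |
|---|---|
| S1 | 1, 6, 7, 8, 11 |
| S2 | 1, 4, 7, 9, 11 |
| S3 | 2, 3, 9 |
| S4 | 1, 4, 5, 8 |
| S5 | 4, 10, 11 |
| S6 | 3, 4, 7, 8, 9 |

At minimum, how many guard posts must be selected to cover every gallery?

4

S1 and S3 and S4 and S5 together: S1 ∪ S3 ∪ S4 ∪ S5 = {1, 2, 3, 4, 5, 6, 7, 8, 9, 10, 11} — every gallery is covered.
Only S4 contains 5, so S4 is forced; the remaining 7 galleries need at least 3 more guard posts (each remaining guard post adds at most 3) — so at least 4 guard posts are needed, and 4 is optimal.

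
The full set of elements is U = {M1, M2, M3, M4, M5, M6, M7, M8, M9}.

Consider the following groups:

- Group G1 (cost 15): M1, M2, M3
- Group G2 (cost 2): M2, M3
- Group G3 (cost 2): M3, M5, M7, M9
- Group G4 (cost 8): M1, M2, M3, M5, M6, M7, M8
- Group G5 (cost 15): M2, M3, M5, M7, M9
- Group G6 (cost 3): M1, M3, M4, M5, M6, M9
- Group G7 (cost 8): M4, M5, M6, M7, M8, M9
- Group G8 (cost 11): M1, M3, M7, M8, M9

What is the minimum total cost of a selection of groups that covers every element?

G4, G6 together cover every element (G4 ∪ G6 = {M1, M2, M3, M4, M5, M6, M7, M8, M9}); total cost 8 + 3 = 11.
The greedy pick G3, G6, G2, G4 costs 15; no covering selection beats 11.

11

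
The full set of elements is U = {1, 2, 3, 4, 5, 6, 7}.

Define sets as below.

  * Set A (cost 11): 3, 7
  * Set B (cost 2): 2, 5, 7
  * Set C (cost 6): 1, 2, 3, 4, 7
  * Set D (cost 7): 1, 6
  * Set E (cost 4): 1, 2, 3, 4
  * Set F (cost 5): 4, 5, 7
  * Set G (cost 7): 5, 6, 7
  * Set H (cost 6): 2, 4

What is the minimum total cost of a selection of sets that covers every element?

E, G together cover every element (E ∪ G = {1, 2, 3, 4, 5, 6, 7}); total cost 4 + 7 = 11.
The greedy pick B, E, D costs 13; no covering selection beats 11.

11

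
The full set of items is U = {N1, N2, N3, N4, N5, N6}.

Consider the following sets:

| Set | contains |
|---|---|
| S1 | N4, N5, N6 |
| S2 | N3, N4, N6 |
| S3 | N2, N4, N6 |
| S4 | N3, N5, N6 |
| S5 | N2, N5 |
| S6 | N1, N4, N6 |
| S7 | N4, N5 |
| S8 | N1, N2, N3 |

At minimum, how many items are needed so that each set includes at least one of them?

The 3 items {N2, N4, N5} hit every set.
No choice of 2 items meets every set, so 3 is the minimum.

3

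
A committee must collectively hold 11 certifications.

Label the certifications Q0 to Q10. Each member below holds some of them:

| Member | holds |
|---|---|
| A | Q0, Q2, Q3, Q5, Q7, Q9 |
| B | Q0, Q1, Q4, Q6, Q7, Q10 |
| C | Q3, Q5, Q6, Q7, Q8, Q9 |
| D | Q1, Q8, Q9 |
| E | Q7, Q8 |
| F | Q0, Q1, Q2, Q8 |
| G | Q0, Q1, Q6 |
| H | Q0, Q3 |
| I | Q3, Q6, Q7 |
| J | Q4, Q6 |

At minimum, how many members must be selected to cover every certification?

A and B and D together: A ∪ B ∪ D = {Q0, Q1, Q2, Q3, Q4, Q5, Q6, Q7, Q8, Q9, Q10} — every certification is covered.
Only B contains Q10, so B is forced; the remaining 5 certifications need at least 2 more members (each remaining member adds at most 4) — so at least 3 members are needed, and 3 is optimal.

3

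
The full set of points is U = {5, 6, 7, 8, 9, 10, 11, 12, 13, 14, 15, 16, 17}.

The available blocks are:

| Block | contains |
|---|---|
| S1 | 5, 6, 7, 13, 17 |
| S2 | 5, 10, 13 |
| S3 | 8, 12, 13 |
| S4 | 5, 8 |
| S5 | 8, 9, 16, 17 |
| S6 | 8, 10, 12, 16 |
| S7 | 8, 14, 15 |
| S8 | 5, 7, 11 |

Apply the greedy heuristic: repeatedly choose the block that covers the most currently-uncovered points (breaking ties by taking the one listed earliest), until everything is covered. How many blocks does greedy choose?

5

Greedy: pick S1 (covers 5 new) → pick S6 (covers 4 new) → pick S7 (covers 2 new) → pick S5 (covers 1 new) → pick S8 (covers 1 new). Total picks: 5.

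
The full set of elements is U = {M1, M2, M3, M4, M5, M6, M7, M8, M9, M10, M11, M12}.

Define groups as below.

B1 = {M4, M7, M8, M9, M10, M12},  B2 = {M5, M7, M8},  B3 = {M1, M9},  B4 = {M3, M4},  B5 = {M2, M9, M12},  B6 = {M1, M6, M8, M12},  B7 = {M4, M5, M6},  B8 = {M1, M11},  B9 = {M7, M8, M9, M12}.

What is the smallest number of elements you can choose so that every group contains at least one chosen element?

4

Take H = {M1, M2, M4, M7}. Each listed group contains at least one of these, so H is a hitting set of size 4.
The groups B2, B4, B5, B8 are pairwise disjoint, so any hitting set needs a separate element for each — at least 4. Hence 4 is optimal.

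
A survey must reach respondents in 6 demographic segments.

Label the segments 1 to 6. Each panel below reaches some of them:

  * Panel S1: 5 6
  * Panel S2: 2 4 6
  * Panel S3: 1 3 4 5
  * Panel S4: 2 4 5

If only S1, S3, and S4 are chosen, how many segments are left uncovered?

Union of S1, S3, S4 = {1, 2, 3, 4, 5, 6} — that's every segment, so 0 are uncovered.

0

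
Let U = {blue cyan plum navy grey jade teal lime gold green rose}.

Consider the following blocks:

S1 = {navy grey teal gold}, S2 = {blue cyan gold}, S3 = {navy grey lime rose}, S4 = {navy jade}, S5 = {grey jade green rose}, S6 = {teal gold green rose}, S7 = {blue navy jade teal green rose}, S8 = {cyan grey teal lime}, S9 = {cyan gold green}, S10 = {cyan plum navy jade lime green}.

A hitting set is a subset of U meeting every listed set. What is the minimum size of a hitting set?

3

H = {grey, jade, gold} meets every block (each contains at least one member of H), and |H| = 3.
No choice of 2 points meets every block, so 3 is the minimum.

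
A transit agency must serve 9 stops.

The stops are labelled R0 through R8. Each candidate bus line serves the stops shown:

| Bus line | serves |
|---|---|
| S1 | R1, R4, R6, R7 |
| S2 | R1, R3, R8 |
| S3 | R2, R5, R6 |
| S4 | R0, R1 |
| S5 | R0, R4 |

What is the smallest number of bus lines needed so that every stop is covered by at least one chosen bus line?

4

Take {S1, S2, S3, S5}. Their union is {R0, R1, R2, R3, R4, R5, R6, R7, R8}, which is all 9 stops.
Only S1 contains R7, so S1 is forced; the remaining 5 stops need at least 3 more bus lines (each remaining bus line adds at most 2) — so at least 4 bus lines are needed, and 4 is optimal.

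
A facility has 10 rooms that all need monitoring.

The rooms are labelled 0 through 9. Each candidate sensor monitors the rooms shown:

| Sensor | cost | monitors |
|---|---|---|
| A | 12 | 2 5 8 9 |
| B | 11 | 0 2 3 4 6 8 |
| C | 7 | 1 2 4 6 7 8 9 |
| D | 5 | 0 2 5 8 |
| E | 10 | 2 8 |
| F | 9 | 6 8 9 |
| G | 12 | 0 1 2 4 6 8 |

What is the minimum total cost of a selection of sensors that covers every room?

B, C, D together cover every room (B ∪ C ∪ D = {0, 1, 2, 3, 4, 5, 6, 7, 8, 9}); total cost 11 + 7 + 5 = 23.
No covering selection has total cost below 23.

23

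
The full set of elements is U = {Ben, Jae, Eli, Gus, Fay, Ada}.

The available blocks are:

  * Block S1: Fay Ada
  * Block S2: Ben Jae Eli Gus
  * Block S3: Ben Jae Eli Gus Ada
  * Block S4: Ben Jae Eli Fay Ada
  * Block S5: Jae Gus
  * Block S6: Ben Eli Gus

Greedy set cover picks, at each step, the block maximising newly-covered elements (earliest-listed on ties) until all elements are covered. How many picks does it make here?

2

Greedy: pick S3 (covers 5 new) → pick S1 (covers 1 new). Total picks: 2.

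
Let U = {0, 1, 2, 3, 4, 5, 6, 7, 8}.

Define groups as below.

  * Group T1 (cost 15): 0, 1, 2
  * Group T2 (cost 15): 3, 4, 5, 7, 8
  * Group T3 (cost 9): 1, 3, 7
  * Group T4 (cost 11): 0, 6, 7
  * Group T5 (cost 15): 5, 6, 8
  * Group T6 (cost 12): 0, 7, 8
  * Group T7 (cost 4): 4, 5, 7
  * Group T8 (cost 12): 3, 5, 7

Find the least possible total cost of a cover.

T1, T2, T4 together cover every item (T1 ∪ T2 ∪ T4 = {0, 1, 2, 3, 4, 5, 6, 7, 8}); total cost 15 + 15 + 11 = 41.
The greedy pick T7, T3, T4, T6, T1 costs 51; no covering selection beats 41.

41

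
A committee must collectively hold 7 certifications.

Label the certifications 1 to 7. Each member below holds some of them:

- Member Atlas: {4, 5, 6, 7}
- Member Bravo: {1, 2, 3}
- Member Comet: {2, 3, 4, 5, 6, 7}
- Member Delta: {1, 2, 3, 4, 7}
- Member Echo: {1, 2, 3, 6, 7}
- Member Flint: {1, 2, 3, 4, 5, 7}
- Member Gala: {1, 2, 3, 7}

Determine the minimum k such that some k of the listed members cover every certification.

Comet and Gala together: Comet ∪ Gala = {1, 2, 3, 4, 5, 6, 7} — every certification is covered.
No single member has all 7 certifications (the largest, Comet, has 6), so 2 is optimal.

2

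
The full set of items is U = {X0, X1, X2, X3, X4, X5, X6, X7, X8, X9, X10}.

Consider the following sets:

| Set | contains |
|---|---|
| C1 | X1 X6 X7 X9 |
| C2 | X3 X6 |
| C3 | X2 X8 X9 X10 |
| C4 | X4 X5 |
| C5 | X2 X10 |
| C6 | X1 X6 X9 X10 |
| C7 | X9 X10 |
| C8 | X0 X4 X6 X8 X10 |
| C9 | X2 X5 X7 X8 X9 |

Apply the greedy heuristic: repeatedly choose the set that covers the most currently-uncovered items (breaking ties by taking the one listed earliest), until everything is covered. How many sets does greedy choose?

Greedy: pick C8 (covers 5 new) → pick C9 (covers 4 new) → pick C1 (covers 1 new) → pick C2 (covers 1 new). Total picks: 4.

4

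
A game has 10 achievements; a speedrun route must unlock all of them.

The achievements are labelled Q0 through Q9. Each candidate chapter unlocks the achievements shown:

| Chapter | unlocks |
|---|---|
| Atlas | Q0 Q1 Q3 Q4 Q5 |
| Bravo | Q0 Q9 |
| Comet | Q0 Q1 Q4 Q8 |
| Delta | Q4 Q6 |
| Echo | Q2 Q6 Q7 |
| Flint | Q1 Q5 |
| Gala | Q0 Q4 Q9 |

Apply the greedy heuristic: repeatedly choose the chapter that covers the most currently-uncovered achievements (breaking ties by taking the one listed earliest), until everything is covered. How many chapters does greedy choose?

Greedy: pick Atlas (covers 5 new) → pick Echo (covers 3 new) → pick Bravo (covers 1 new) → pick Comet (covers 1 new). Total picks: 4.

4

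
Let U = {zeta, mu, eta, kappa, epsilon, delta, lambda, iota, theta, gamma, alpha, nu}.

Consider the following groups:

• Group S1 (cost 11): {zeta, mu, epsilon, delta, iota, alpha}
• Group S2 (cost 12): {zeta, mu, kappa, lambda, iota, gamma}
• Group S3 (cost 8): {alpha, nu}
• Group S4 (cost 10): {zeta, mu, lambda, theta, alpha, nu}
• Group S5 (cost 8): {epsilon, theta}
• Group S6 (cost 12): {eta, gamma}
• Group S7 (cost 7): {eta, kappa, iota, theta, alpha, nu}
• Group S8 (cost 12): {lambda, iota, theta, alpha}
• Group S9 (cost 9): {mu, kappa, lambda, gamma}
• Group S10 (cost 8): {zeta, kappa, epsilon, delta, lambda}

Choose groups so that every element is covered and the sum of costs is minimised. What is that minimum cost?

24

S7, S9, S10 together cover every element (S7 ∪ S9 ∪ S10 = {zeta, mu, eta, kappa, epsilon, delta, lambda, iota, theta, gamma, alpha, nu}); total cost 7 + 9 + 8 = 24.
No covering selection has total cost below 24.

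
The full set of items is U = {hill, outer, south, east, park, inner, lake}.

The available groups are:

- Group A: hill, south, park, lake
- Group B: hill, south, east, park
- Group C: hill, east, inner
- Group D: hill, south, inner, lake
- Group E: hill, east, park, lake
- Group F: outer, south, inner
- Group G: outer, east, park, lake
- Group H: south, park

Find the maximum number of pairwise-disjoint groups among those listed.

2

E, F are pairwise disjoint (E={hill,east,park,lake}; F={outer,south,inner}).
Every remaining group overlaps one of these, and no 3 of the listed groups are pairwise disjoint, so 2 is the maximum.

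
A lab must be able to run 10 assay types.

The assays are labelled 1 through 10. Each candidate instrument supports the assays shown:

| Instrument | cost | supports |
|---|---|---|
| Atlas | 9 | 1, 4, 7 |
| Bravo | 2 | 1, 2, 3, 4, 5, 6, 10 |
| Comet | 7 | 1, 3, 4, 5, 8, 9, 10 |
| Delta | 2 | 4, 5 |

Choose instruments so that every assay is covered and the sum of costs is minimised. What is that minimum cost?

18

Atlas, Bravo, Comet together cover every assay (Atlas ∪ Bravo ∪ Comet = {1, 2, 3, 4, 5, 6, 7, 8, 9, 10}); total cost 9 + 2 + 7 = 18.
No covering selection has total cost below 18.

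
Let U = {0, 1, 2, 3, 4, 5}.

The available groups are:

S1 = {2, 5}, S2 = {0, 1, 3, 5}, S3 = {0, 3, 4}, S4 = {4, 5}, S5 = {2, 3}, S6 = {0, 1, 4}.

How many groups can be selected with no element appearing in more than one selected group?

2

S1, S6 are pairwise disjoint (S1={2,5}; S6={0,1,4}).
Every remaining group overlaps one of these, and no 3 of the listed groups are pairwise disjoint, so 2 is the maximum.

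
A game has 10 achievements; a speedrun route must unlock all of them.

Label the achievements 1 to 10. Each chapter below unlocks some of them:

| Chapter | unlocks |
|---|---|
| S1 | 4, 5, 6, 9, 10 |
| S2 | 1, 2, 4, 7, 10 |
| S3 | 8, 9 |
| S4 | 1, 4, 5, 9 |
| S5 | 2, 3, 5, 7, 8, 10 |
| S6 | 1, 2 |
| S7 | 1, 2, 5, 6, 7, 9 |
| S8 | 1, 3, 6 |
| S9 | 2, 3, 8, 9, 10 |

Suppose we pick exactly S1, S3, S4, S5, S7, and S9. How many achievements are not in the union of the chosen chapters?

Union of S1, S3, S4, S5, S7, S9 = {1, 2, 3, 4, 5, 6, 7, 8, 9, 10} — that's every achievement, so 0 are uncovered.

0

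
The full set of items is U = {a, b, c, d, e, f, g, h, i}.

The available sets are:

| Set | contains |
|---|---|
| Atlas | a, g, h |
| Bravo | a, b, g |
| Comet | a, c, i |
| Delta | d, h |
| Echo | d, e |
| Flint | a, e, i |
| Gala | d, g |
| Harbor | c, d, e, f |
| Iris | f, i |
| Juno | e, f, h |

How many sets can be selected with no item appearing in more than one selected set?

Comet, Gala, Juno are pairwise disjoint (Comet={a,c,i}; Gala={d,g}; Juno={e,f,h}).
Every remaining set overlaps one of these, and no 4 of the listed sets are pairwise disjoint, so 3 is the maximum.

3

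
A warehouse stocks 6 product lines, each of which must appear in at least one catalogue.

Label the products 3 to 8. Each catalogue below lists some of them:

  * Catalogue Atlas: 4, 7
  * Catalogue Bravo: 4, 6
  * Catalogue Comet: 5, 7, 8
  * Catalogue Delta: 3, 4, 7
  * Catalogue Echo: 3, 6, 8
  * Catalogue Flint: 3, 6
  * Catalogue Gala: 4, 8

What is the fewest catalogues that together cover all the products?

3

Take {Bravo, Comet, Delta}. Their union is {3, 4, 5, 6, 7, 8}, which is all 6 products.
Only Comet contains 5, so Comet is forced; the remaining 3 products need at least 2 more catalogues (each remaining catalogue adds at most 2) — so at least 3 catalogues are needed, and 3 is optimal.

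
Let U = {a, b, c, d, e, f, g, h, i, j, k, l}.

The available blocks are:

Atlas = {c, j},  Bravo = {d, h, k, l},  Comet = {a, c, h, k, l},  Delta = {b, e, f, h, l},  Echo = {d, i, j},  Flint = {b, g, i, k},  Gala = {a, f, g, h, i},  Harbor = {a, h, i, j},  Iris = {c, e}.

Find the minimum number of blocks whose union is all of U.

4

Take {Comet, Delta, Echo, Gala}. Their union is {a, b, c, d, e, f, g, h, i, j, k, l}, which is all 12 points.
No 3 of the 9 blocks cover everything (all 84 combinations miss at least one point), so 4 is optimal.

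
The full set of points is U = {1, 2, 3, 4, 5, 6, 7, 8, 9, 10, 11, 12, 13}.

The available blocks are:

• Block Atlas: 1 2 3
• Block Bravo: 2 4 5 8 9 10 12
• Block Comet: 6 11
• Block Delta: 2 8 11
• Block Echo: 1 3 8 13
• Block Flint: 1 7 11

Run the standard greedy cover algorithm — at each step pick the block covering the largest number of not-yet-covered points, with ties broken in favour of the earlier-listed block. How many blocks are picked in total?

Greedy: pick Bravo (covers 7 new) → pick Echo (covers 3 new) → pick Comet (covers 2 new) → pick Flint (covers 1 new). Total picks: 4.

4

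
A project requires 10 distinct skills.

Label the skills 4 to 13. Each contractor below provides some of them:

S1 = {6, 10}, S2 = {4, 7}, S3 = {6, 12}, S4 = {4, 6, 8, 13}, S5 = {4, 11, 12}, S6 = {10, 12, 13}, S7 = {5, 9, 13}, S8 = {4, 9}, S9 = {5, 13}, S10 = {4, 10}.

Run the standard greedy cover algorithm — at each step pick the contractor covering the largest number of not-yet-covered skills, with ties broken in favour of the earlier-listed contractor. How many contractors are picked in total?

Greedy: pick S4 (covers 4 new) → pick S5 (covers 2 new) → pick S7 (covers 2 new) → pick S1 (covers 1 new) → pick S2 (covers 1 new). Total picks: 5.

5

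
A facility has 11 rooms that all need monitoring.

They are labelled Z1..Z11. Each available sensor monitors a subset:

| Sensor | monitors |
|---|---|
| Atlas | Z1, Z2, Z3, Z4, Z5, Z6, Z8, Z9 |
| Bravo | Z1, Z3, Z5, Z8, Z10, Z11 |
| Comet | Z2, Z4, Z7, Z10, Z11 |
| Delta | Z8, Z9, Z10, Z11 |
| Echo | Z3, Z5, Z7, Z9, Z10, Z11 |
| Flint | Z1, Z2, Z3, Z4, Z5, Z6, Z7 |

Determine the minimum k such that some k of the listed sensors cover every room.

2

Atlas and Comet together: Atlas ∪ Comet = {Z1, Z2, Z3, Z4, Z5, Z6, Z7, Z8, Z9, Z10, Z11} — every room is covered.
No single sensor has all 11 rooms (the largest, Atlas, has 8), so 2 is optimal.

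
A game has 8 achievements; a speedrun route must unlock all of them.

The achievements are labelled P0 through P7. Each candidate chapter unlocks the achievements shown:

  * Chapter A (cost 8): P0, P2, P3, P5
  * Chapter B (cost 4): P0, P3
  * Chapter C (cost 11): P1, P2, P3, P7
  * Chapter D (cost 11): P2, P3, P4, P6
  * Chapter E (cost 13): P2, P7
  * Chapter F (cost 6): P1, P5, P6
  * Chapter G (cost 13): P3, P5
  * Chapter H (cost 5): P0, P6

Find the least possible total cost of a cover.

30

A, C, D together cover every achievement (A ∪ C ∪ D = {P0, P1, P2, P3, P4, P5, P6, P7}); total cost 8 + 11 + 11 = 30.
The greedy pick A, F, C, D costs 36; no covering selection beats 30.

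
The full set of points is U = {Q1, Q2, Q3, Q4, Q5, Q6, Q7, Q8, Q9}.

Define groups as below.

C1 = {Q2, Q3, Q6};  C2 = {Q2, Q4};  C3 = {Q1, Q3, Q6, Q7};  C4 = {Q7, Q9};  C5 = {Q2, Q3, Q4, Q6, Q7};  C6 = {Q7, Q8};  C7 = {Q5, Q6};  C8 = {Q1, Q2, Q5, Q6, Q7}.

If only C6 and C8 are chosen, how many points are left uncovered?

3

Union of C6, C8 = {Q1, Q2, Q5, Q6, Q7, Q8}.
Not covered: Q3, Q4, Q9 — 3 points.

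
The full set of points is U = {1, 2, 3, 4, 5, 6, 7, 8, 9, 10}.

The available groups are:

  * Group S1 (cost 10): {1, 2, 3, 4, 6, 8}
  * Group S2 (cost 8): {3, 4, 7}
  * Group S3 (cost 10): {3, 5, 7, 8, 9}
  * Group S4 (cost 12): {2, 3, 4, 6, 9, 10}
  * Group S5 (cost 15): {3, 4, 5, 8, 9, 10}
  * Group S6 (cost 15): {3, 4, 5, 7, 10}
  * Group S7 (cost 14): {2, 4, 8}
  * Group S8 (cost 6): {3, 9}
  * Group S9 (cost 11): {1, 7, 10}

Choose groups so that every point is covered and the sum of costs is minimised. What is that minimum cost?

S1, S6, S8 together cover every point (S1 ∪ S6 ∪ S8 = {1, 2, 3, 4, 5, 6, 7, 8, 9, 10}); total cost 10 + 15 + 6 = 31.
No covering selection has total cost below 31.

31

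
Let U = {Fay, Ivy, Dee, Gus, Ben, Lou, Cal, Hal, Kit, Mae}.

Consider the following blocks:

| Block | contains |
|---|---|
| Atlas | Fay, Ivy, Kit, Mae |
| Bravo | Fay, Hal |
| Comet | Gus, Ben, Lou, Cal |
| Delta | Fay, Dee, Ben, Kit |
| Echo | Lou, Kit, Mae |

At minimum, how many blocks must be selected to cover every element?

Atlas, Bravo, Comet, and Delta cover everything between them: the union {Fay, Ivy, Dee, Gus, Ben, Lou, Cal, Hal, Kit, Mae} is all of U.
No 3 of the 5 blocks cover everything (all 10 combinations miss at least one element), so 4 is optimal.

4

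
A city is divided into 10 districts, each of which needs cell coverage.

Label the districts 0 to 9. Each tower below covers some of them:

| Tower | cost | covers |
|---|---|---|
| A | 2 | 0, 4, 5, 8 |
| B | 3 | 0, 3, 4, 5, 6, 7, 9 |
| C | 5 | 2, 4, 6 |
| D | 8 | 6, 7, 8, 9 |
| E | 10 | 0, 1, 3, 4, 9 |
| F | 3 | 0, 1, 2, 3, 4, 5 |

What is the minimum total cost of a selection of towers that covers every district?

A, B, F together cover every district (A ∪ B ∪ F = {0, 1, 2, 3, 4, 5, 6, 7, 8, 9}); total cost 2 + 3 + 3 = 8.
No covering selection has total cost below 8.

8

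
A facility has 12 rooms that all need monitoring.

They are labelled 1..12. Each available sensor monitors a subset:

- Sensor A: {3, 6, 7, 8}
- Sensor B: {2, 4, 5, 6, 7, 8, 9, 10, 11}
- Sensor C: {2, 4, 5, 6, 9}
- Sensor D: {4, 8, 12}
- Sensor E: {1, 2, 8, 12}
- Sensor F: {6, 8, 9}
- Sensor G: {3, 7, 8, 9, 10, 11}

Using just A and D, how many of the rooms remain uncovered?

Union of A, D = {3, 4, 6, 7, 8, 12}.
Not covered: 1, 2, 5, 9, 10, 11 — 6 rooms.

6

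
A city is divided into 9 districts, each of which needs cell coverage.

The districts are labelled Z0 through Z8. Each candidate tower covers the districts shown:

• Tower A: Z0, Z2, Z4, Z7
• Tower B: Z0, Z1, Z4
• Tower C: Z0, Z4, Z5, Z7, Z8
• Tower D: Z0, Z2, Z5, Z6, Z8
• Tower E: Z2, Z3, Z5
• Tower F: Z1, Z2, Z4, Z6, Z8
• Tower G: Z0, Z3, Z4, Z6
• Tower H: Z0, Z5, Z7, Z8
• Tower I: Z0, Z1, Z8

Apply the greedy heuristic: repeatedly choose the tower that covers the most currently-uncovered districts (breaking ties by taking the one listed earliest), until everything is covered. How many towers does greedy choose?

Greedy: pick C (covers 5 new) → pick F (covers 3 new) → pick E (covers 1 new). Total picks: 3.

3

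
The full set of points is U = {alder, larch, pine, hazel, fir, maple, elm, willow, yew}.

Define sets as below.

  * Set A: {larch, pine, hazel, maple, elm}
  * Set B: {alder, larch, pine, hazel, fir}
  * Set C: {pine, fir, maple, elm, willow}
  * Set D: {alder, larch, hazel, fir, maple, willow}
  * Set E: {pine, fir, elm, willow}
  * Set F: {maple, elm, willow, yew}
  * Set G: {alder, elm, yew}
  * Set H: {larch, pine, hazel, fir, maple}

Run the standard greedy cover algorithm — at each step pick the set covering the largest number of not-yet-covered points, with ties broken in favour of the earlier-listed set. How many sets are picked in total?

3

Greedy: pick D (covers 6 new) → pick A (covers 2 new) → pick F (covers 1 new). Total picks: 3.
(The true minimum cover uses only 2 sets, so greedy is not optimal here.)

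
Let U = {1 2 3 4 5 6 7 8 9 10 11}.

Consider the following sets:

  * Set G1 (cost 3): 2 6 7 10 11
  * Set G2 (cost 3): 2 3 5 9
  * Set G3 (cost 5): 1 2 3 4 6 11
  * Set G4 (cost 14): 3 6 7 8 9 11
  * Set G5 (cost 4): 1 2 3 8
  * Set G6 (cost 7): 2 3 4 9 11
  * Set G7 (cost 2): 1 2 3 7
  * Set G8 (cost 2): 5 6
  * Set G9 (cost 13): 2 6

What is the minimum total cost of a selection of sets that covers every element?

15

G1, G2, G3, G5 together cover every element (G1 ∪ G2 ∪ G3 ∪ G5 = {1, 2, 3, 4, 5, 6, 7, 8, 9, 10, 11}); total cost 3 + 3 + 5 + 4 = 15.
The greedy pick G7, G1, G2, G5, G3 costs 17; no covering selection beats 15.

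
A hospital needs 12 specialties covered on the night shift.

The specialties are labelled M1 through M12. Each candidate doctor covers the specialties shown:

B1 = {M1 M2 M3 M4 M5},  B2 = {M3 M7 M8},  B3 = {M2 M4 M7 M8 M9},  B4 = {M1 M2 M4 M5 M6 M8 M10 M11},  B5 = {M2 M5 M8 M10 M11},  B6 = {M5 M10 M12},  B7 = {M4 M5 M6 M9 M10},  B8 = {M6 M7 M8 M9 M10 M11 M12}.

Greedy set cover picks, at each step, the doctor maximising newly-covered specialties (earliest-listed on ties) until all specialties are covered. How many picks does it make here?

3

Greedy: pick B4 (covers 8 new) → pick B8 (covers 3 new) → pick B1 (covers 1 new). Total picks: 3.
(The true minimum cover uses only 2 doctors, so greedy is not optimal here.)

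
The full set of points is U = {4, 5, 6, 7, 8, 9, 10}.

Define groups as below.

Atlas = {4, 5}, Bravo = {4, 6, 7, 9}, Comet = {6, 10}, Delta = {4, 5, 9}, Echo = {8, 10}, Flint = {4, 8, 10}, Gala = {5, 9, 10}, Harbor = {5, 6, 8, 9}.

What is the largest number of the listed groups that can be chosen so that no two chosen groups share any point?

Atlas, Comet are pairwise disjoint (Atlas={4,5}; Comet={6,10}).
Every remaining group overlaps one of these, and no 3 of the listed groups are pairwise disjoint, so 2 is the maximum.

2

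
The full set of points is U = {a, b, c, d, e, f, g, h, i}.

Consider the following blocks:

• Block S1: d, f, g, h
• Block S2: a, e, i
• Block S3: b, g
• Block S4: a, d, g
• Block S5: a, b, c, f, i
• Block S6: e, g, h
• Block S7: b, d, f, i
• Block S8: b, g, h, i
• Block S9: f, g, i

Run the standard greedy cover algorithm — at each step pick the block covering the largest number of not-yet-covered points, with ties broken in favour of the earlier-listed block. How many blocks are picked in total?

Greedy: pick S5 (covers 5 new) → pick S1 (covers 3 new) → pick S2 (covers 1 new). Total picks: 3.

3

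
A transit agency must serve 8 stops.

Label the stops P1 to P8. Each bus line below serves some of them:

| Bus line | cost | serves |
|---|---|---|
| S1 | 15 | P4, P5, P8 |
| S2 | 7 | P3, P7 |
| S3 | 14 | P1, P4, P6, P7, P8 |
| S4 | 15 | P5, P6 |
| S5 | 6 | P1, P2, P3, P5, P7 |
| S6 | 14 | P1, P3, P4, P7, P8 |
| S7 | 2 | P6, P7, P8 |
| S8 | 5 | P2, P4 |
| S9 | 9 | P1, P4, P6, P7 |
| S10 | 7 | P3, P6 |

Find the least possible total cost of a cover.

S5, S7, S8 together cover every stop (S5 ∪ S7 ∪ S8 = {P1, P2, P3, P4, P5, P6, P7, P8}); total cost 6 + 2 + 5 = 13.
No covering selection has total cost below 13.

13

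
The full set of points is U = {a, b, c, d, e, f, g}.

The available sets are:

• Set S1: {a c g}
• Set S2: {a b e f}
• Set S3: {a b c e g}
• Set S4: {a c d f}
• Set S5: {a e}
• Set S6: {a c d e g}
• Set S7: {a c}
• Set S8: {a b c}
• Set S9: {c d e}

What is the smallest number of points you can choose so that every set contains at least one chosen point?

2

The 2 points {a, c} hit every set.
No single point lies in every set, so at least 2 are needed and 2 is optimal.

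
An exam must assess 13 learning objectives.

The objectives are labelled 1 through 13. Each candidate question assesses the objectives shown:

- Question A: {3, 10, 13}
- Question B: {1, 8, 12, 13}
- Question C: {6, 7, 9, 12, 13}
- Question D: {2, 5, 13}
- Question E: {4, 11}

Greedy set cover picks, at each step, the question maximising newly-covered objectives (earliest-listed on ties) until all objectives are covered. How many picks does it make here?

5

Greedy: pick C (covers 5 new) → pick A (covers 2 new) → pick B (covers 2 new) → pick D (covers 2 new) → pick E (covers 2 new). Total picks: 5.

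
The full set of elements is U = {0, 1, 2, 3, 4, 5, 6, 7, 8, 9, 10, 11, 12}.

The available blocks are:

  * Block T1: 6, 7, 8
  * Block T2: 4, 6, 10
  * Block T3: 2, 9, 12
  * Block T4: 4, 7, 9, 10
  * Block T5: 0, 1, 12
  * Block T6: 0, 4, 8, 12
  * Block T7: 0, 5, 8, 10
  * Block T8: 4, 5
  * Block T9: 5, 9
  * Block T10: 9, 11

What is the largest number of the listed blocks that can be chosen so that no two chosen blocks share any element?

T1, T5, T8, T10 are pairwise disjoint (T1={6,7,8}; T5={0,1,12}; T8={4,5}; T10={9,11}).
Every remaining block overlaps one of these, and no 5 of the listed blocks are pairwise disjoint, so 4 is the maximum.

4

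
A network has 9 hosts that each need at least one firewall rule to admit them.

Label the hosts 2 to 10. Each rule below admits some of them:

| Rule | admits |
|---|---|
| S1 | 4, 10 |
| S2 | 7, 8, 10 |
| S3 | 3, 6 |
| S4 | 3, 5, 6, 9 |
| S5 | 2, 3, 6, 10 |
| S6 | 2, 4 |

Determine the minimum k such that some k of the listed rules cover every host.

3

S2 and S4 and S6 together: S2 ∪ S4 ∪ S6 = {2, 3, 4, 5, 6, 7, 8, 9, 10} — every host is covered.
Each rule has at most 4 hosts, and 2·4 = 8 < 9 — so at least 3 rules are needed, and 3 is optimal.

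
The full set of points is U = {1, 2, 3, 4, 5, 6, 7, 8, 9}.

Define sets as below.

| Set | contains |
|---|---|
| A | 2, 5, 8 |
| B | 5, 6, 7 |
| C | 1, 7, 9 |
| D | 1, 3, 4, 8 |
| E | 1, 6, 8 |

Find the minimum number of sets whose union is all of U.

Take {A, C, D, E}. Their union is {1, 2, 3, 4, 5, 6, 7, 8, 9}, which is all 9 points.
No 3 of the 5 sets cover everything (all 10 combinations miss at least one point), so 4 is optimal.

4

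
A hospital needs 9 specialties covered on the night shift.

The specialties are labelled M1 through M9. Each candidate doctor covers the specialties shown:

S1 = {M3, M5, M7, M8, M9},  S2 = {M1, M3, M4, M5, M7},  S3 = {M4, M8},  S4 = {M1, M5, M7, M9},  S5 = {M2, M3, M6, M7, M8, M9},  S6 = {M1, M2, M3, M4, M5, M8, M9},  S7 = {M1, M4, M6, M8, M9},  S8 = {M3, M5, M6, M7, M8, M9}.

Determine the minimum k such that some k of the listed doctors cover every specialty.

2

Take {S2, S5}. Their union is {M1, M2, M3, M4, M5, M6, M7, M8, M9}, which is all 9 specialties.
No single doctor has all 9 specialties (the largest, S6, has 7), so 2 is optimal.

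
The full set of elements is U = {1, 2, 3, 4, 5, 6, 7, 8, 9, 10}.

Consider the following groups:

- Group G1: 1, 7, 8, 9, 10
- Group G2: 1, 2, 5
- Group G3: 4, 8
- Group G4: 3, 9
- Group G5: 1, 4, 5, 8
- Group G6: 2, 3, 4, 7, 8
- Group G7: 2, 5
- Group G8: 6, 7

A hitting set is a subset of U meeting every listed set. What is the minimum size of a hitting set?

Take H = {3, 5, 6, 8}. Each listed group contains at least one of these, so H is a hitting set of size 4.
The groups G3, G4, G7, G8 are pairwise disjoint, so any hitting set needs a separate element for each — at least 4. Hence 4 is optimal.

4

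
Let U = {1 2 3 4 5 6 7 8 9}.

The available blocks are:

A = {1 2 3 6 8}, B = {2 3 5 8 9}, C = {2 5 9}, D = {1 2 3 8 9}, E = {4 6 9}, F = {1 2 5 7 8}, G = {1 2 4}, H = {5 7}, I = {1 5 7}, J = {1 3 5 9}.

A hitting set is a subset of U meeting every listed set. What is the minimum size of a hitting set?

Take T = {2, 4, 5}. Each listed block contains at least one of these, so T is a hitting set of size 3.
No choice of 2 items meets every block, so 3 is the minimum.

3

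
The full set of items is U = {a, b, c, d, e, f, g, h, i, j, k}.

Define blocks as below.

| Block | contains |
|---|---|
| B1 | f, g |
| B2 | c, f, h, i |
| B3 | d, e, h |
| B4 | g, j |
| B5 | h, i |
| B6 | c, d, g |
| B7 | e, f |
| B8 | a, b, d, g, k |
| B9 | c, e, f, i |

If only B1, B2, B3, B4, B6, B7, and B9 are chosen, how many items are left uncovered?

Union of B1, B2, B3, B4, B6, B7, B9 = {c, d, e, f, g, h, i, j}.
Not covered: a, b, k — 3 items.

3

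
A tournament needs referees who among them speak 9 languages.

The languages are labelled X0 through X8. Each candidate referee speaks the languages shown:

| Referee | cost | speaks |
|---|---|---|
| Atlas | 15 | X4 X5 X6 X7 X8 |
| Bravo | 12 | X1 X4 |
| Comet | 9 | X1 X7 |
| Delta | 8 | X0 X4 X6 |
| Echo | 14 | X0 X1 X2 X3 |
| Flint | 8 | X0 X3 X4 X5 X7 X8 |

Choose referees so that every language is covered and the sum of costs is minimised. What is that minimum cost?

29

Atlas, Echo together cover every language (Atlas ∪ Echo = {X0, X1, X2, X3, X4, X5, X6, X7, X8}); total cost 15 + 14 = 29.
The greedy pick Flint, Echo, Delta costs 30; no covering selection beats 29.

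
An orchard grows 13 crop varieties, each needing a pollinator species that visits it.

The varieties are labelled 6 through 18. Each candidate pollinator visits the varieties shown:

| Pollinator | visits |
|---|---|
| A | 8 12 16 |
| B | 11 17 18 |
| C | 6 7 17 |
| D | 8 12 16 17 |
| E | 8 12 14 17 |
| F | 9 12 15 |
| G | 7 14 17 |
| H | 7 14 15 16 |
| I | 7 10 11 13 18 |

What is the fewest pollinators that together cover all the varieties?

Take {C, D, F, G, I}. Their union is {6, 7, 8, 9, 10, 11, 12, 13, 14, 15, 16, 17, 18}, which is all 13 varieties.
No 4 of the 9 pollinators cover everything (all 126 combinations miss at least one variety), so 5 is optimal.

5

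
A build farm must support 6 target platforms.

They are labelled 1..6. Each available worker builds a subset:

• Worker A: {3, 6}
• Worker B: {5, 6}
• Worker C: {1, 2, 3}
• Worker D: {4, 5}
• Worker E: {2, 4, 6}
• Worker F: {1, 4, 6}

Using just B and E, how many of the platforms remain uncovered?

Union of B, E = {2, 4, 5, 6}.
Not covered: 1, 3 — 2 platforms.

2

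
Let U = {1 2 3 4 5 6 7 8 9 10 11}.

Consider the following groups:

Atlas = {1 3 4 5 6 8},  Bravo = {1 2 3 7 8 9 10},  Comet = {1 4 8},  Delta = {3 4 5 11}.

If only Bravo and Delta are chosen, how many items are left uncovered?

1

Union of Bravo, Delta = {1, 2, 3, 4, 5, 7, 8, 9, 10, 11}.
Not covered: 6 — 1 item.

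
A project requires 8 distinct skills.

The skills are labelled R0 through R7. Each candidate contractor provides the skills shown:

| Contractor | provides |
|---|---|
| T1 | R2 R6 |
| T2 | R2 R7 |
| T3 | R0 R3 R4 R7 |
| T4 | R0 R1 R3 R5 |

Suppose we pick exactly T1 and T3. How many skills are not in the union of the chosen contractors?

2

Union of T1, T3 = {R0, R2, R3, R4, R6, R7}.
Not covered: R1, R5 — 2 skills.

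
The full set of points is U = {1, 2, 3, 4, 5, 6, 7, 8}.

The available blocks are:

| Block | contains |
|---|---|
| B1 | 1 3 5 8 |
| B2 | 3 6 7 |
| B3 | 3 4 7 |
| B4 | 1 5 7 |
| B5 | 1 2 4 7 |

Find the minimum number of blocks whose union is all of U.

3

B1 and B2 and B5 together: B1 ∪ B2 ∪ B5 = {1, 2, 3, 4, 5, 6, 7, 8} — every point is covered.
Only B5 contains 2, so B5 is forced; the remaining 4 points need at least 2 more blocks (each remaining block adds at most 3) — so at least 3 blocks are needed, and 3 is optimal.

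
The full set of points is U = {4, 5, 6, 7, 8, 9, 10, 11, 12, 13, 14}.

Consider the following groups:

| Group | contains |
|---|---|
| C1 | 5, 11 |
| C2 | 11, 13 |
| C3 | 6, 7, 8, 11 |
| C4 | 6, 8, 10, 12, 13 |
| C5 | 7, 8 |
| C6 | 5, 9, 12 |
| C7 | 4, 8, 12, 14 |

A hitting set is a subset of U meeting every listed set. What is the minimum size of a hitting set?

3

Take H = {5, 8, 13}. Each listed group contains at least one of these, so H is a hitting set of size 3.
The groups C2, C5, C6 are pairwise disjoint, so any hitting set needs a separate point for each — at least 3. Hence 3 is optimal.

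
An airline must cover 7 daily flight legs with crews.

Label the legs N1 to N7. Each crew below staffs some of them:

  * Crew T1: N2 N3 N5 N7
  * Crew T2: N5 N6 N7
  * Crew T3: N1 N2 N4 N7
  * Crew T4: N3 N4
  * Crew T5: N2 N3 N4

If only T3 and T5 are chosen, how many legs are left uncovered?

Union of T3, T5 = {N1, N2, N3, N4, N7}.
Not covered: N5, N6 — 2 legs.

2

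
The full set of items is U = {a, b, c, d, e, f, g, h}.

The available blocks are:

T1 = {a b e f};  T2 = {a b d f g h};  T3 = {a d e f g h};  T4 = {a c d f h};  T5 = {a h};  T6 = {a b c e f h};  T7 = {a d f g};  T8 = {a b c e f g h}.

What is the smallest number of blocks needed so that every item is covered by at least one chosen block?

2

Take {T7, T8}. Their union is {a, b, c, d, e, f, g, h}, which is all 8 items.
No single block has all 8 items (the largest, T8, has 7), so 2 is optimal.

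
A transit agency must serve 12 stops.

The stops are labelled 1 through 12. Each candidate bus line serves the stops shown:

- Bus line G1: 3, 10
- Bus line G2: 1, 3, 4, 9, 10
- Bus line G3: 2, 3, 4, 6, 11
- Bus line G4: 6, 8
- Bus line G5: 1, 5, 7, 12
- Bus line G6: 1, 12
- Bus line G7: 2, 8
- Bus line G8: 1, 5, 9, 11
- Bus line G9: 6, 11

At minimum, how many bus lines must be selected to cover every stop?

G2 and G5 and G7 and G9 together: G2 ∪ G5 ∪ G7 ∪ G9 = {1, 2, 3, 4, 5, 6, 7, 8, 9, 10, 11, 12} — every stop is covered.
No 3 of the 9 bus lines cover everything (all 84 combinations miss at least one stop), so 4 is optimal.

4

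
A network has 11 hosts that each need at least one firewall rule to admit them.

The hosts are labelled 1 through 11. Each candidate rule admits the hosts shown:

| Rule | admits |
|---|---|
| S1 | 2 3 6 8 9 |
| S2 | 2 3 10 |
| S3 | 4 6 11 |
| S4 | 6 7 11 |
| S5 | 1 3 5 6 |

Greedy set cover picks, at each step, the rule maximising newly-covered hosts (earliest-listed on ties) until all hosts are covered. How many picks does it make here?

5

Greedy: pick S1 (covers 5 new) → pick S3 (covers 2 new) → pick S5 (covers 2 new) → pick S2 (covers 1 new) → pick S4 (covers 1 new). Total picks: 5.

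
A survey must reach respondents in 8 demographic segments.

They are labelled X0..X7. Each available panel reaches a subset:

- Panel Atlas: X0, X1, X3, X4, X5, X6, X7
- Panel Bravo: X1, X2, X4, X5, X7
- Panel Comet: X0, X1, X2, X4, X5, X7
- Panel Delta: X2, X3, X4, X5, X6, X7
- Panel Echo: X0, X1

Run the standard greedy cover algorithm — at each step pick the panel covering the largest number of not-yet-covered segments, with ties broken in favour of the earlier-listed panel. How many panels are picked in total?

Greedy: pick Atlas (covers 7 new) → pick Bravo (covers 1 new). Total picks: 2.

2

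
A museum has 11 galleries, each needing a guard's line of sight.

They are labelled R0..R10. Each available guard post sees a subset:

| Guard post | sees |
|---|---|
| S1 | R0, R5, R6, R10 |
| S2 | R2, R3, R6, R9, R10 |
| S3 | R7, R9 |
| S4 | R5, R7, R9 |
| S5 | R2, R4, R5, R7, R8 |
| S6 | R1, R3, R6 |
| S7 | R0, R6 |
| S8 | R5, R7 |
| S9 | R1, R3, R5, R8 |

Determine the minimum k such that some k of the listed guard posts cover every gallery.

S1 and S2 and S5 and S9 together: S1 ∪ S2 ∪ S5 ∪ S9 = {R0, R1, R2, R3, R4, R5, R6, R7, R8, R9, R10} — every gallery is covered.
No 3 of the 9 guard posts cover everything (all 84 combinations miss at least one gallery), so 4 is optimal.

4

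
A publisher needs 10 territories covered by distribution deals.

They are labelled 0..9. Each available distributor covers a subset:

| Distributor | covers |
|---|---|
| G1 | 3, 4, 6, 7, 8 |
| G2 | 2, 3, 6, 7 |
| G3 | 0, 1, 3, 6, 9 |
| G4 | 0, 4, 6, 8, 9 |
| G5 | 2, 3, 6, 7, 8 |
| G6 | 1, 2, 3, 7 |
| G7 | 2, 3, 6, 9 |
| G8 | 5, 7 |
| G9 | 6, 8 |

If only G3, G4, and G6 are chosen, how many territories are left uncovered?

Union of G3, G4, G6 = {0, 1, 2, 3, 4, 6, 7, 8, 9}.
Not covered: 5 — 1 territory.

1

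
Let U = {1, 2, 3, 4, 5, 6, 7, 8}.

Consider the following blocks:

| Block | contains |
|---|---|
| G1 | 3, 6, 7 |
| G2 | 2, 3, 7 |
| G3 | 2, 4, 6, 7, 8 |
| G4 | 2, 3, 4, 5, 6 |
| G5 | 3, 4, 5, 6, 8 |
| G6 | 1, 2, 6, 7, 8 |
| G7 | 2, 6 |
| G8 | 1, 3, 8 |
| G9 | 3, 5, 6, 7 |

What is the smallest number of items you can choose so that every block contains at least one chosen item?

The 2 items {2, 3} hit every block.
The blocks G7, G8 are pairwise disjoint, so any hitting set needs a separate item for each — at least 2. Hence 2 is optimal.

2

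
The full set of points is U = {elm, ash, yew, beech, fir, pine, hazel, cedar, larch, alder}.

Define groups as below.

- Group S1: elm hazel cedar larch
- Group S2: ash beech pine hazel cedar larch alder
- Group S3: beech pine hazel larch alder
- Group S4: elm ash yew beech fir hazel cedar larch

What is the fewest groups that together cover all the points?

2

S3 and S4 cover everything between them: the union {elm, ash, yew, beech, fir, pine, hazel, cedar, larch, alder} is all of U.
No single group has all 10 points (the largest, S4, has 8), so 2 is optimal.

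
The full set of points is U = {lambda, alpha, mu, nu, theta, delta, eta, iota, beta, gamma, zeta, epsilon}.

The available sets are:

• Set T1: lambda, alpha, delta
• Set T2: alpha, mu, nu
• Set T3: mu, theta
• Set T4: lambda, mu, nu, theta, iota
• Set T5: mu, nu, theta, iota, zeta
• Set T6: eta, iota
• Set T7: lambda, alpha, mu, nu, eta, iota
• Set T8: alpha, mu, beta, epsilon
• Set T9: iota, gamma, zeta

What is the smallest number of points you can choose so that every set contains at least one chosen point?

3

The 3 points {mu, delta, iota} hit every set.
The sets T1, T3, T6 are pairwise disjoint, so any hitting set needs a separate point for each — at least 3. Hence 3 is optimal.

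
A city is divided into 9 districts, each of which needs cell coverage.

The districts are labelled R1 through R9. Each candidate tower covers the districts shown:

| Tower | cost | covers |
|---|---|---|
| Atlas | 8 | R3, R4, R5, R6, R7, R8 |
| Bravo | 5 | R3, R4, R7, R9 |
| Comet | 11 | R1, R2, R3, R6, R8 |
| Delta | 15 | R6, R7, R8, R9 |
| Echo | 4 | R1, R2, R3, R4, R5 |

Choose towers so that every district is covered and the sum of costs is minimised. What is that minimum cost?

17

Atlas, Bravo, Echo together cover every district (Atlas ∪ Bravo ∪ Echo = {R1, R2, R3, R4, R5, R6, R7, R8, R9}); total cost 8 + 5 + 4 = 17.
No covering selection has total cost below 17.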